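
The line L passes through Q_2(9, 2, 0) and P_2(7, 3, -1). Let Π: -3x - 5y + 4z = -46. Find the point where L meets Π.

A direction vector for L is P_2 − Q_2 = (-2, 1, -1).
Substitute r = (9, 2, 0) + t(-2, 1, -1) into the plane: -37 + (-3)t = -46, so t = 3.
Intersection: (9, 2, 0) + 3·(-2, 1, -1) = (3, 5, -3).

(3, 5, -3)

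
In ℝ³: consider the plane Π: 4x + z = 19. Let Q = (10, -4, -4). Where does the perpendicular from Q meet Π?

Foot = Q − λn with λ = (n·Q − d)/|n|² = (36 − 19)/17 = 1.
Foot = (10, -4, -4) − 1·(4, 0, 1) = (6, -4, -5).

(6, -4, -5)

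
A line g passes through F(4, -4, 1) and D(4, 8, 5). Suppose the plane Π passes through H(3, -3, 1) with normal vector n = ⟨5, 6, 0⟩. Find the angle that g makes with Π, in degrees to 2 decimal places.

A direction vector for g is D − F = (0, 12, 4).
Π: n·r = n·H gives 5x + 6y = -3.
sin θ = |n·v| / (|n||v|) = |72| / (√61 · √160) = 0.72880.
θ ≈ 46.79°.

46.79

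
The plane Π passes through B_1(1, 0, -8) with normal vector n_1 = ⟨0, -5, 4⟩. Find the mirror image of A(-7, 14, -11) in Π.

(-7, -6, 5)

Π: n_1·r = n_1·B_1 gives -5y + 4z = -32.
λ = (n·A − d)/|n|² = (-114 − (-32))/41 = -2.
Reflection = A − 2λn = (-7, 14, -11) − (-4)·(0, -5, 4) = (-7, -6, 5).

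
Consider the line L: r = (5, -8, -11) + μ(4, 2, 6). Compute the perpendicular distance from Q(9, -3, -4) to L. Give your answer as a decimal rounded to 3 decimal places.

Taking (5, -8, -11) on L with direction v = (4, 2, 6): w = Q − (5, -8, -11) = (4, 5, 7), and w × v = (16, 4, -12).
Distance = |w × v| / |v| = √416 / √56 ≈ 2.726.

2.726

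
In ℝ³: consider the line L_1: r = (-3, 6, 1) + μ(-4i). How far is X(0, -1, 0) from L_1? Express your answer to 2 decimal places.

7.07

Taking (-3, 6, 1) on L_1 with direction v = (-4, 0, 0): w = X − (-3, 6, 1) = (3, -7, -1), and w × v = (0, 4, -28).
Distance = |w × v| / |v| = √800 / √16 ≈ 7.07.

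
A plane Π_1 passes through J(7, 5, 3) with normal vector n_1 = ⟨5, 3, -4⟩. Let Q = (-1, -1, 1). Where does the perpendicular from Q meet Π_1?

(4, 2, -3)

Π_1: n_1·r = n_1·J gives 5x + 3y - 4z = 38.
Foot = Q − λn with λ = (n·Q − d)/|n|² = (-12 − 38)/50 = -1.
Foot = (-1, -1, 1) − (-1)·(5, 3, -4) = (4, 2, -3).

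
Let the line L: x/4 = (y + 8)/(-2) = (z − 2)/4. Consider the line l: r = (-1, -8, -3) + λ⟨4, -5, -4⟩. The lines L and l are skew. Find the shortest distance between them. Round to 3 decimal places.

0.724

L has direction (4, -2, 4) through (0, -8, 2).
Common perpendicular direction n = (4, -2, 4) × (4, -5, -4) = (28, 32, -12).
With w = (-1, -8, -3) − (0, -8, 2) = (-1, 0, -5), w · n = 32.
Distance = |w · n| / |n| = |32| / √1952 ≈ 0.724.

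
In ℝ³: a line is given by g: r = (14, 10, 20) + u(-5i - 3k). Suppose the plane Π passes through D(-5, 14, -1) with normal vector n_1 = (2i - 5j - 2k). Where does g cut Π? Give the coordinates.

Π: n_1·r = n_1·D gives 2x - 5y - 2z = -78.
Substitute r = (14, 10, 20) + t(-5, 0, -3) into the plane: -62 + (-4)t = -78, so t = 4.
Intersection: (14, 10, 20) + 4·(-5, 0, -3) = (-6, 10, 8).

(-6, 10, 8)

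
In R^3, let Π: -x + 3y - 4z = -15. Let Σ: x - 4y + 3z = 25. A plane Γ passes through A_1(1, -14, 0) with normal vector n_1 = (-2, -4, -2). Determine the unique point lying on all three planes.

Γ: n_1·r = n_1·A_1 gives -2x - 4y - 2z = 54.
Solving the 3×3 linear system -x + 3y - 4z = -15, x - 4y + 3z = 25, -2x - 4y - 2z = 54 (e.g. by elimination or Cramer's rule, determinant = 16) gives (-8, -9, -1).

(-8, -9, -1)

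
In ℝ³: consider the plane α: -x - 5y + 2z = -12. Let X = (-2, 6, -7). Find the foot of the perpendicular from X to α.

Foot = X − λn with λ = (n·X − d)/|n|² = (-42 − (-12))/30 = -1.
Foot = (-2, 6, -7) − (-1)·(-1, -5, 2) = (-3, 1, -5).

(-3, 1, -5)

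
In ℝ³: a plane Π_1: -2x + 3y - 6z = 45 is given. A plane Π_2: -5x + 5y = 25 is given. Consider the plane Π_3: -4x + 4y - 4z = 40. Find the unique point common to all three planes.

Solving the 3×3 linear system -2x + 3y - 6z = 45, -5x + 5y = 25, -4x + 4y - 4z = 40 (e.g. by elimination or Cramer's rule, determinant = -20) gives (0, 5, -5).

(0, 5, -5)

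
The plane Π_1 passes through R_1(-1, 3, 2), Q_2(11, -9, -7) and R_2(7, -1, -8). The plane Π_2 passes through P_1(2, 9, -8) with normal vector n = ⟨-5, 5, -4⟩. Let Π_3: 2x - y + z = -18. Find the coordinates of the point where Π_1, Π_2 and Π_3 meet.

R_1Q_2 = (12, -12, -9), R_1R_2 = (8, -4, -10); a normal to Π_1 is R_1Q_2 × R_1R_2 = (84, 48, 48).
Using R_1: Π_1 has equation 84x + 48y + 48z = 156.
Π_2: n·r = n·P_1 gives -5x + 5y - 4z = 67.
Solving the 3×3 linear system 84x + 48y + 48z = 156, -5x + 5y - 4z = 67, 2x - y + z = -18 (e.g. by elimination or Cramer's rule, determinant = -300) gives (-5, 10, 2).

(-5, 10, 2)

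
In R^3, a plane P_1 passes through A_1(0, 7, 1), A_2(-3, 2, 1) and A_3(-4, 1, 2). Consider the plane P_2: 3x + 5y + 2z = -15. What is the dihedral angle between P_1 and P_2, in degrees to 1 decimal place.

A_1A_2 = (-3, -5, 0), A_1A_3 = (-4, -6, 1); a normal to P_1 is A_1A_2 × A_1A_3 = (-5, 3, -2).
Using A_1: P_1 has equation -5x + 3y - 2z = 19.
cos θ = |n₁·n₂| / (|n₁||n₂|) = |-4| / (√38 · √38).
θ = arccos(0.10526) ≈ 84.0°.

84.0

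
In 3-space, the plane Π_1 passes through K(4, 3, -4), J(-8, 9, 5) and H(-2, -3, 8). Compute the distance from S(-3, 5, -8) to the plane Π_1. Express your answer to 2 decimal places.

KJ = (-12, 6, 9), KH = (-6, -6, 12); a normal to Π_1 is KJ × KH = (126, 90, 108).
Using K: Π_1 has equation 126x + 90y + 108z = 342.
n·S − d = (126)·(-3) + (90)·(5) + (108)·(-8) − 342 = -1134; |n| = √35640.
Distance = |-1134| / √35640 = 1134/√35640 ≈ 6.01.

6.01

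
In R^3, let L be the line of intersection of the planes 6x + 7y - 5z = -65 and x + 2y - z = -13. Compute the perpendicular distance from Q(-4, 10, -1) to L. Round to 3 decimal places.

Direction of L: (6, 7, -5) × (1, 2, -1) = (3, 1, 5).
A point on L: solving the two plane equations with x = -9 gives (-9, -3, -2).
Taking (-9, -3, -2) on L with direction v = (3, 1, 5): w = Q − (-9, -3, -2) = (5, 13, 1), and w × v = (64, -22, -34).
Distance = |w × v| / |v| = √5736 / √35 ≈ 12.802.

12.802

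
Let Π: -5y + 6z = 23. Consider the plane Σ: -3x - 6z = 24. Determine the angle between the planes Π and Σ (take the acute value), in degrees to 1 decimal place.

46.6

cos θ = |n₁·n₂| / (|n₁||n₂|) = |-36| / (√61 · √45).
θ = arccos(0.68712) ≈ 46.6°.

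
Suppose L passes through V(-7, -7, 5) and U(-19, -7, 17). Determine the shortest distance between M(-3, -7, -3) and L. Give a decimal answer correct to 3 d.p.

2.828

A direction vector for L is U − V = (-12, 0, 12).
Taking (-7, -7, 5) on L with direction v = (-12, 0, 12): w = M − (-7, -7, 5) = (4, 0, -8), and w × v = (0, 48, 0).
Distance = |w × v| / |v| = √2304 / √288 ≈ 2.828.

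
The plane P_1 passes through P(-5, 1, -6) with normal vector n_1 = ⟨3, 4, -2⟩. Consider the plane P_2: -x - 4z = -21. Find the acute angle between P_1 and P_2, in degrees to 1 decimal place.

77.0

P_1: n_1·r = n_1·P gives 3x + 4y - 2z = 1.
cos θ = |n₁·n₂| / (|n₁||n₂|) = |5| / (√29 · √17).
θ = arccos(0.22519) ≈ 77.0°.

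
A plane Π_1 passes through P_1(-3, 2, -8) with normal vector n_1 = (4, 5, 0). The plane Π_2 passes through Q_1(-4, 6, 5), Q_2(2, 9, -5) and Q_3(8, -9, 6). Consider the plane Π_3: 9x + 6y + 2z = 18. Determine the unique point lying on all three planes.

(2, -2, 6)

Π_1: n_1·r = n_1·P_1 gives 4x + 5y = -2.
Q_1Q_2 = (6, 3, -10), Q_1Q_3 = (12, -15, 1); a normal to Π_2 is Q_1Q_2 × Q_1Q_3 = (-147, -126, -126).
Using Q_1: Π_2 has equation -147x - 126y - 126z = -798.
Solving the 3×3 linear system 4x + 5y = -2, -147x - 126y - 126z = -798, 9x + 6y + 2z = 18 (e.g. by elimination or Cramer's rule, determinant = -2184) gives (2, -2, 6).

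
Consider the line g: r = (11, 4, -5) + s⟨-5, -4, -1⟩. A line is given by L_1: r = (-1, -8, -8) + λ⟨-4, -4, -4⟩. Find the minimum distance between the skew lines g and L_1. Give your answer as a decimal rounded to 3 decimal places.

Common perpendicular direction n = (-5, -4, -1) × (-4, -4, -4) = (12, -16, 4).
With w = (-1, -8, -8) − (11, 4, -5) = (-12, -12, -3), w · n = 36.
Distance = |w · n| / |n| = |36| / √416 ≈ 1.765.

1.765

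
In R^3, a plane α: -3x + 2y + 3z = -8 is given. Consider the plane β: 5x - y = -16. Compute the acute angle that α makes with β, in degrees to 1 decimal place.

cos θ = |n₁·n₂| / (|n₁||n₂|) = |-17| / (√22 · √26).
θ = arccos(0.71081) ≈ 44.7°.

44.7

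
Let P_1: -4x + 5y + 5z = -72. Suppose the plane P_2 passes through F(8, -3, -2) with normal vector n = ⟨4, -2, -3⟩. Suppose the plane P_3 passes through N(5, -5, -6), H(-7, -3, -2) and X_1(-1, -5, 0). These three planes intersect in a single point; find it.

P_2: n·r = n·F gives 4x - 2y - 3z = 44.
NH = (-12, 2, 4), NX_1 = (-6, 0, 6); a normal to P_3 is NH × NX_1 = (12, 48, 12).
Using N: P_3 has equation 12x + 48y + 12z = -252.
Solving the 3×3 linear system -4x + 5y + 5z = -72, 4x - 2y - 3z = 44, 12x + 48y + 12z = -252 (e.g. by elimination or Cramer's rule, determinant = 180) gives (3, -4, -8).

(3, -4, -8)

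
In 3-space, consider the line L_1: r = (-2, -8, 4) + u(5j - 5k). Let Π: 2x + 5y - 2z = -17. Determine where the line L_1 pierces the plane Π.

(-2, -3, -1)

Substitute r = (-2, -8, 4) + t(0, 5, -5) into the plane: -52 + 35t = -17, so t = 1.
Intersection: (-2, -8, 4) + 1·(0, 5, -5) = (-2, -3, -1).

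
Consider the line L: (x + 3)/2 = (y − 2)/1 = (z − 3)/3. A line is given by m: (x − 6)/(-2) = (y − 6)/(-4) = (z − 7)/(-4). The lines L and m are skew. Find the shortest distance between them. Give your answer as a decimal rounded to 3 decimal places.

L has direction (2, 1, 3) through (-3, 2, 3).
m has direction (-2, -4, -4) through (6, 6, 7).
Common perpendicular direction n = (2, 1, 3) × (-2, -4, -4) = (8, 2, -6).
With w = (6, 6, 7) − (-3, 2, 3) = (9, 4, 4), w · n = 56.
Distance = |w · n| / |n| = |56| / √104 ≈ 5.491.

5.491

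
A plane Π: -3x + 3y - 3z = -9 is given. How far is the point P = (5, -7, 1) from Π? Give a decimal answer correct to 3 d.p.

n·P − d = (-3)·(5) + (3)·(-7) + (-3)·(1) − (-9) = -30; |n| = √27.
Distance = |-30| / √27 = 30/√27 ≈ 5.774.

5.774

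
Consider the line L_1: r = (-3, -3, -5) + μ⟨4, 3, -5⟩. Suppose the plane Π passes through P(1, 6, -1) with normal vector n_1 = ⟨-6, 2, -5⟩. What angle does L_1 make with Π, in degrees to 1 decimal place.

7.1

Π: n_1·r = n_1·P gives -6x + 2y - 5z = 11.
sin θ = |n·v| / (|n||v|) = |7| / (√65 · √50) = 0.12279.
θ ≈ 7.1°.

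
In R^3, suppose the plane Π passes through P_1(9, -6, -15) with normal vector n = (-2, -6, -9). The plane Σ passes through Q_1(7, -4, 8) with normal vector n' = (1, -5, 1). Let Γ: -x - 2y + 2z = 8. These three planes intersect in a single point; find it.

Π: n·r = n·P_1 gives -2x - 6y - 9z = 153.
Σ: n'·r = n'·Q_1 gives x - 5y + z = 35.
Solving the 3×3 linear system -2x - 6y - 9z = 153, x - 5y + z = 35, -x - 2y + 2z = 8 (e.g. by elimination or Cramer's rule, determinant = 97) gives (-6, -10, -9).

(-6, -10, -9)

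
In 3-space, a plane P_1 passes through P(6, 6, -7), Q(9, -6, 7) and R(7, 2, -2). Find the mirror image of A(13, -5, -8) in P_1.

PQ = (3, -12, 14), PR = (1, -4, 5); a normal to P_1 is PQ × PR = (-4, -1, 0).
Using P: P_1 has equation -4x - y = -30.
λ = (n·A − d)/|n|² = (-47 − (-30))/17 = -1.
Reflection = A − 2λn = (13, -5, -8) − (-2)·(-4, -1, 0) = (5, -7, -8).

(5, -7, -8)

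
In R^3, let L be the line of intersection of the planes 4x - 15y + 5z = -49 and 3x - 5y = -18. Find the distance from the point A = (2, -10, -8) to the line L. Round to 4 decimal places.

13.1368

Direction of L: (4, -15, 5) × (3, -5, 0) = (25, 15, 25).
A point on L: solving the two plane equations with x = -11 gives (-11, -3, -10).
Taking (-11, -3, -10) on L with direction v = (25, 15, 25): w = A − (-11, -3, -10) = (13, -7, 2), and w × v = (-205, -275, 370).
Distance = |w × v| / |v| = √254550 / √1475 ≈ 13.1368.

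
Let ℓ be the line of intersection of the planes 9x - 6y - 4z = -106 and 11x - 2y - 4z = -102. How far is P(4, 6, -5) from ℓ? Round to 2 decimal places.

13.30

Direction of ℓ: (9, -6, -4) × (11, -2, -4) = (16, -8, 48).
A point on ℓ: solving the two plane equations with x = -8 gives (-8, 5, 1).
Taking (-8, 5, 1) on ℓ with direction v = (16, -8, 48): w = P − (-8, 5, 1) = (12, 1, -6), and w × v = (0, -672, -112).
Distance = |w × v| / |v| = √464128 / √2624 ≈ 13.30.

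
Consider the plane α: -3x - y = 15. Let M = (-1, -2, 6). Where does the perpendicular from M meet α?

Foot = M − λn with λ = (n·M − d)/|n|² = (5 − 15)/10 = -1.
Foot = (-1, -2, 6) − (-1)·(-3, -1, 0) = (-4, -3, 6).

(-4, -3, 6)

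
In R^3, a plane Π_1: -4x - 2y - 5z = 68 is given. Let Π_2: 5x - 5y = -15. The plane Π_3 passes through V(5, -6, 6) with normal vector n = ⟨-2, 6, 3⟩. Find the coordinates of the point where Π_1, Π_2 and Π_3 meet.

(-4, -1, -10)

Π_3: n·r = n·V gives -2x + 6y + 3z = -28.
Solving the 3×3 linear system -4x - 2y - 5z = 68, 5x - 5y = -15, -2x + 6y + 3z = -28 (e.g. by elimination or Cramer's rule, determinant = -10) gives (-4, -1, -10).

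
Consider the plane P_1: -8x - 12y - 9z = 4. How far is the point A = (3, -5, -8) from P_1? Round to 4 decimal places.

6.1176

n·A − d = (-8)·(3) + (-12)·(-5) + (-9)·(-8) − 4 = 104; |n| = √289.
Distance = |104| / √289 = 104/√289 ≈ 6.1176.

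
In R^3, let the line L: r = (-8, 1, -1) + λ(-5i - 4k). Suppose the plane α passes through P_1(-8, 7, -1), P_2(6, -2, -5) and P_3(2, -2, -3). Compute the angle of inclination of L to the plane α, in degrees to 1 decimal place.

P_1P_2 = (14, -9, -4), P_1P_3 = (10, -9, -2); a normal to α is P_1P_2 × P_1P_3 = (-18, -12, -36).
Using P_1: α has equation -18x - 12y - 36z = 96.
sin θ = |n·v| / (|n||v|) = |234| / (√1764 · √41) = 0.87011.
θ ≈ 60.5°.

60.5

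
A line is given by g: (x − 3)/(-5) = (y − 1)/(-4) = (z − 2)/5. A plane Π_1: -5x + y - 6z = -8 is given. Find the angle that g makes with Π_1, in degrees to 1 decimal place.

g has direction (-5, -4, 5) through (3, 1, 2).
sin θ = |n·v| / (|n||v|) = |-9| / (√62 · √66) = 0.14069.
θ ≈ 8.1°.

8.1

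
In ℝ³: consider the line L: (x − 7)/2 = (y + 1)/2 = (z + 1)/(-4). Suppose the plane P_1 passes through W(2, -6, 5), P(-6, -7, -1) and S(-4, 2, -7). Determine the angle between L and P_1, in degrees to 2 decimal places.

31.30

L has direction (2, 2, -4) through (7, -1, -1).
WP = (-8, -1, -6), WS = (-6, 8, -12); a normal to P_1 is WP × WS = (60, -60, -70).
Using W: P_1 has equation 60x - 60y - 70z = 130.
sin θ = |n·v| / (|n||v|) = |280| / (√12100 · √24) = 0.51959.
θ ≈ 31.30°.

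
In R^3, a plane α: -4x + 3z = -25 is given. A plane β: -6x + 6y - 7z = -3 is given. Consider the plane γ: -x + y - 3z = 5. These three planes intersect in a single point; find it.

Solving the 3×3 linear system -4x + 3z = -25, -6x + 6y - 7z = -3, -x + y - 3z = 5 (e.g. by elimination or Cramer's rule, determinant = 44) gives (4, 0, -3).

(4, 0, -3)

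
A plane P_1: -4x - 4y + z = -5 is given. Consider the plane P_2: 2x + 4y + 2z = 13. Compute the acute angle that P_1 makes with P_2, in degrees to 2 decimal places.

cos θ = |n₁·n₂| / (|n₁||n₂|) = |-22| / (√33 · √24).
θ = arccos(0.78174) ≈ 38.58°.

38.58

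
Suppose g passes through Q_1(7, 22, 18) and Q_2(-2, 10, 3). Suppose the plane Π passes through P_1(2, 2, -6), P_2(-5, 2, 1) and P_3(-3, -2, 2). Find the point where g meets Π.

A direction vector for g is Q_2 − Q_1 = (-9, -12, -15).
P_1P_2 = (-7, 0, 7), P_1P_3 = (-5, -4, 8); a normal to Π is P_1P_2 × P_1P_3 = (28, 21, 28).
Using P_1: Π has equation 28x + 21y + 28z = -70.
Substitute r = (7, 22, 18) + t(-9, -12, -15) into the plane: 1162 + (-924)t = -70, so t = 4/3.
Intersection: (7, 22, 18) + (4/3)·(-9, -12, -15) = (-5, 6, -2).

(-5, 6, -2)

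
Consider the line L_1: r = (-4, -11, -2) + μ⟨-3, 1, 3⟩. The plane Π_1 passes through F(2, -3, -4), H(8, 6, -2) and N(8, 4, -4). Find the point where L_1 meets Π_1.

(-10, -9, 4)

FH = (6, 9, 2), FN = (6, 7, 0); a normal to Π_1 is FH × FN = (-14, 12, -12).
Using F: Π_1 has equation -14x + 12y - 12z = -16.
Substitute r = (-4, -11, -2) + t(-3, 1, 3) into the plane: -52 + 18t = -16, so t = 2.
Intersection: (-4, -11, -2) + 2·(-3, 1, 3) = (-10, -9, 4).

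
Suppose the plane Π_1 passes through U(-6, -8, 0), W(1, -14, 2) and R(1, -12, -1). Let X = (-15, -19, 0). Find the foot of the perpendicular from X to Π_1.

UW = (7, -6, 2), UR = (7, -4, -1); a normal to Π_1 is UW × UR = (14, 21, 14).
Using U: Π_1 has equation 14x + 21y + 14z = -252.
Foot = X − λn with λ = (n·X − d)/|n|² = (-609 − (-252))/833 = -3/7.
Foot = (-15, -19, 0) − (-3/7)·(14, 21, 14) = (-9, -10, 6).

(-9, -10, 6)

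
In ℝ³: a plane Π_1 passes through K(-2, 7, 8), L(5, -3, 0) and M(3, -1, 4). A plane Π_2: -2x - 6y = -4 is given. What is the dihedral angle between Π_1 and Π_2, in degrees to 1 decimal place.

46.4

KL = (7, -10, -8), KM = (5, -8, -4); a normal to Π_1 is KL × KM = (-24, -12, -6).
Using K: Π_1 has equation -24x - 12y - 6z = -84.
cos θ = |n₁·n₂| / (|n₁||n₂|) = |120| / (√756 · √40).
θ = arccos(0.69007) ≈ 46.4°.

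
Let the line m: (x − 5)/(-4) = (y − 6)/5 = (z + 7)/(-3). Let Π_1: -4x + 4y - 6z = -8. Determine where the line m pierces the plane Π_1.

(9, 1, -4)

m has direction (-4, 5, -3) through (5, 6, -7).
Substitute r = (5, 6, -7) + t(-4, 5, -3) into the plane: 46 + 54t = -8, so t = -1.
Intersection: (5, 6, -7) + (-1)·(-4, 5, -3) = (9, 1, -4).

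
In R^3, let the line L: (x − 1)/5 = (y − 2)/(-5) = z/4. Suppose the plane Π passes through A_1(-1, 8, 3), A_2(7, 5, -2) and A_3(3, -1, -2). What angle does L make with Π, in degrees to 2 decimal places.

59.50

L has direction (5, -5, 4) through (1, 2, 0).
A_1A_2 = (8, -3, -5), A_1A_3 = (4, -9, -5); a normal to Π is A_1A_2 × A_1A_3 = (-30, 20, -60).
Using A_1: Π has equation -30x + 20y - 60z = 10.
sin θ = |n·v| / (|n||v|) = |-490| / (√4900 · √66) = 0.86164.
θ ≈ 59.50°.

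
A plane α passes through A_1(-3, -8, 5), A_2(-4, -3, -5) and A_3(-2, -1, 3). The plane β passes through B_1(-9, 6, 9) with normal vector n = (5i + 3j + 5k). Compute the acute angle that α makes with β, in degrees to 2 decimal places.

A_1A_2 = (-1, 5, -10), A_1A_3 = (1, 7, -2); a normal to α is A_1A_2 × A_1A_3 = (60, -12, -12).
Using A_1: α has equation 60x - 12y - 12z = -144.
β: n·r = n·B_1 gives 5x + 3y + 5z = 18.
cos θ = |n₁·n₂| / (|n₁||n₂|) = |204| / (√3888 · √59).
θ = arccos(0.42593) ≈ 64.79°.

64.79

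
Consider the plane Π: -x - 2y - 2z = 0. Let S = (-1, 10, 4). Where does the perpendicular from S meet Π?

Foot = S − λn with λ = (n·S − d)/|n|² = (-27 − 0)/9 = -3.
Foot = (-1, 10, 4) − (-3)·(-1, -2, -2) = (-4, 4, -2).

(-4, 4, -2)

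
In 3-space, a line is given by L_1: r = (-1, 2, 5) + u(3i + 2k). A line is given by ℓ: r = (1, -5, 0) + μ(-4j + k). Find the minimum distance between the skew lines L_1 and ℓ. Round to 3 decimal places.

Common perpendicular direction n = (3, 0, 2) × (0, -4, 1) = (8, -3, -12).
With w = (1, -5, 0) − (-1, 2, 5) = (2, -7, -5), w · n = 97.
Distance = |w · n| / |n| = |97| / √217 ≈ 6.585.

6.585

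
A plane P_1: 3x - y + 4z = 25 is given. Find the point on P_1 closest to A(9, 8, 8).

(6, 9, 4)

Foot = A − λn with λ = (n·A − d)/|n|² = (51 − 25)/26 = 1.
Foot = (9, 8, 8) − 1·(3, -1, 4) = (6, 9, 4).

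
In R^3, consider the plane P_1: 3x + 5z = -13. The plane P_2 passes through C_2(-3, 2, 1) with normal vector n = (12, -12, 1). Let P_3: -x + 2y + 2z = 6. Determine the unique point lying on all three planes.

P_2: n·r = n·C_2 gives 12x - 12y + z = -59.
Solving the 3×3 linear system 3x + 5z = -13, 12x - 12y + z = -59, -x + 2y + 2z = 6 (e.g. by elimination or Cramer's rule, determinant = -18) gives (-6, -1, 1).

(-6, -1, 1)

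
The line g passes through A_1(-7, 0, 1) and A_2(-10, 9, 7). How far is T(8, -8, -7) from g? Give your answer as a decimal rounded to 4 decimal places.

A direction vector for g is A_2 − A_1 = (-3, 9, 6).
Taking (-7, 0, 1) on g with direction v = (-3, 9, 6): w = T − (-7, 0, 1) = (15, -8, -8), and w × v = (24, -66, 111).
Distance = |w × v| / |v| = √17253 / √126 ≈ 11.7016.

11.7016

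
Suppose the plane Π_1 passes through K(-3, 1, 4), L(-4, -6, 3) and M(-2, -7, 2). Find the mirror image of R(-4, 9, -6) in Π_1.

(4, 5, 14)

KL = (-1, -7, -1), KM = (1, -8, -2); a normal to Π_1 is KL × KM = (6, -3, 15).
Using K: Π_1 has equation 6x - 3y + 15z = 39.
λ = (n·R − d)/|n|² = (-141 − 39)/270 = -2/3.
Reflection = R − 2λn = (-4, 9, -6) − (-4/3)·(6, -3, 15) = (4, 5, 14).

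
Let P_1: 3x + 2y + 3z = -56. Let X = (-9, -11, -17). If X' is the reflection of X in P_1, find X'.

λ = (n·X − d)/|n|² = (-100 − (-56))/22 = -2.
Reflection = X − 2λn = (-9, -11, -17) − (-4)·(3, 2, 3) = (3, -3, -5).

(3, -3, -5)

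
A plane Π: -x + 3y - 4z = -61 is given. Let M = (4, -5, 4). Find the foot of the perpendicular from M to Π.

(5, -8, 8)

Foot = M − λn with λ = (n·M − d)/|n|² = (-35 − (-61))/26 = 1.
Foot = (4, -5, 4) − 1·(-1, 3, -4) = (5, -8, 8).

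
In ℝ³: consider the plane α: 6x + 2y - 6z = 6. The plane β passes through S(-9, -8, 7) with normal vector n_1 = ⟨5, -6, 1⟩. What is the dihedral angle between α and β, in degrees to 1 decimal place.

79.9

β: n_1·r = n_1·S gives 5x - 6y + z = 10.
cos θ = |n₁·n₂| / (|n₁||n₂|) = |12| / (√76 · √62).
θ = arccos(0.17481) ≈ 79.9°.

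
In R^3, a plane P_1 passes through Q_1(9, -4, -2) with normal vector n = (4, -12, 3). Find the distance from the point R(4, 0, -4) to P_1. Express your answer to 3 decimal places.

P_1: n·r = n·Q_1 gives 4x - 12y + 3z = 78.
n·R − d = (4)·(4) + (-12)·(0) + (3)·(-4) − 78 = -74; |n| = √169.
Distance = |-74| / √169 = 74/√169 ≈ 5.692.

5.692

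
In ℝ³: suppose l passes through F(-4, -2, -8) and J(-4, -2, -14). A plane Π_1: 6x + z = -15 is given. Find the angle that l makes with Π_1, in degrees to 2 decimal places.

A direction vector for l is J − F = (0, 0, -6).
sin θ = |n·v| / (|n||v|) = |-6| / (√37 · √36) = 0.16440.
θ ≈ 9.46°.

9.46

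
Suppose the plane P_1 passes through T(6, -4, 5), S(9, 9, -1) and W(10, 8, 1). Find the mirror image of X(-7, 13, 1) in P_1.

(13, 1, -15)

TS = (3, 13, -6), TW = (4, 12, -4); a normal to P_1 is TS × TW = (20, -12, -16).
Using T: P_1 has equation 20x - 12y - 16z = 88.
λ = (n·X − d)/|n|² = (-312 − 88)/800 = -1/2.
Reflection = X − 2λn = (-7, 13, 1) − (-1)·(20, -12, -16) = (13, 1, -15).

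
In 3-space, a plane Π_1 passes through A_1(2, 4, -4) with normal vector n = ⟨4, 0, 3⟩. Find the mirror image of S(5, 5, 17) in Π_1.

Π_1: n·r = n·A_1 gives 4x + 3z = -4.
λ = (n·S − d)/|n|² = (71 − (-4))/25 = 3.
Reflection = S − 2λn = (5, 5, 17) − 6·(4, 0, 3) = (-19, 5, -1).

(-19, 5, -1)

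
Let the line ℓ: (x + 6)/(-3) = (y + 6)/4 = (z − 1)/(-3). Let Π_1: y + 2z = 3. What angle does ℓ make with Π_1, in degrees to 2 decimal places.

ℓ has direction (-3, 4, -3) through (-6, -6, 1).
sin θ = |n·v| / (|n||v|) = |-2| / (√5 · √34) = 0.15339.
θ ≈ 8.82°.

8.82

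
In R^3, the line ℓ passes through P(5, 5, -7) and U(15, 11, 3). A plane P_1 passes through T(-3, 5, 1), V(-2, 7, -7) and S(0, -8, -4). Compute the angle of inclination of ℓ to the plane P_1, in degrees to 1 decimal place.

A direction vector for ℓ is U − P = (10, 6, 10).
TV = (1, 2, -8), TS = (3, -13, -5); a normal to P_1 is TV × TS = (-114, -19, -19).
Using T: P_1 has equation -114x - 19y - 19z = 228.
sin θ = |n·v| / (|n||v|) = |-1444| / (√13718 · √236) = 0.80254.
θ ≈ 53.4°.

53.4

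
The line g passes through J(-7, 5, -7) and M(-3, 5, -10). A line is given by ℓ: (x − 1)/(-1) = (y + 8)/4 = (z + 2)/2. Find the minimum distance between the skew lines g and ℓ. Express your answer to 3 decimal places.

11.690

A direction vector for g is M − J = (4, 0, -3).
ℓ has direction (-1, 4, 2) through (1, -8, -2).
Common perpendicular direction n = (4, 0, -3) × (-1, 4, 2) = (12, -5, 16).
With w = (1, -8, -2) − (-7, 5, -7) = (8, -13, 5), w · n = 241.
Distance = |w · n| / |n| = |241| / √425 ≈ 11.690.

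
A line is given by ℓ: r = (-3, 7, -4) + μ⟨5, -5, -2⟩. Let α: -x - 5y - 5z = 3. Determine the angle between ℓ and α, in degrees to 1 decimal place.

sin θ = |n·v| / (|n||v|) = |30| / (√51 · √54) = 0.57166.
θ ≈ 34.9°.

34.9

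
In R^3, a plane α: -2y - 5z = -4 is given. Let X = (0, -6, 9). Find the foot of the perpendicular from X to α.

(0, -8, 4)

Foot = X − λn with λ = (n·X − d)/|n|² = (-33 − (-4))/29 = -1.
Foot = (0, -6, 9) − (-1)·(0, -2, -5) = (0, -8, 4).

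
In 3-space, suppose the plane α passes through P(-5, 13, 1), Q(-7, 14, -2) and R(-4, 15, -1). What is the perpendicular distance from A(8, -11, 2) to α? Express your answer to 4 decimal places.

22.6630

PQ = (-2, 1, -3), PR = (1, 2, -2); a normal to α is PQ × PR = (4, -7, -5).
Using P: α has equation 4x - 7y - 5z = -116.
n·A − d = (4)·(8) + (-7)·(-11) + (-5)·(2) − (-116) = 215; |n| = √90.
Distance = |215| / √90 = 215/√90 ≈ 22.6630.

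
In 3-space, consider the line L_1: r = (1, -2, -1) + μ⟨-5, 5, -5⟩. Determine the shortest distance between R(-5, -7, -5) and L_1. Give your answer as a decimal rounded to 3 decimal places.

Taking (1, -2, -1) on L_1 with direction v = (-5, 5, -5): w = R − (1, -2, -1) = (-6, -5, -4), and w × v = (45, -10, -55).
Distance = |w × v| / |v| = √5150 / √75 ≈ 8.287.

8.287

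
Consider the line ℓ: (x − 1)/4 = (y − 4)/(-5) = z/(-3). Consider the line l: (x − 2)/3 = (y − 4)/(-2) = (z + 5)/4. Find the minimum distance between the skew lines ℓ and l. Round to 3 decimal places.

1.660

ℓ has direction (4, -5, -3) through (1, 4, 0).
l has direction (3, -2, 4) through (2, 4, -5).
Common perpendicular direction n = (4, -5, -3) × (3, -2, 4) = (-26, -25, 7).
With w = (2, 4, -5) − (1, 4, 0) = (1, 0, -5), w · n = -61.
Distance = |w · n| / |n| = |-61| / √1350 ≈ 1.660.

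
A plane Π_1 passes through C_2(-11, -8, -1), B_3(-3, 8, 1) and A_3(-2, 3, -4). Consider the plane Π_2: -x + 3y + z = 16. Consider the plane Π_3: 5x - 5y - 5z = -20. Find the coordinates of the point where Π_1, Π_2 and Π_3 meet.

(-1, 6, -3)

C_2B_3 = (8, 16, 2), C_2A_3 = (9, 11, -3); a normal to Π_1 is C_2B_3 × C_2A_3 = (-70, 42, -56).
Using C_2: Π_1 has equation -70x + 42y - 56z = 490.
Solving the 3×3 linear system -70x + 42y - 56z = 490, -x + 3y + z = 16, 5x - 5y - 5z = -20 (e.g. by elimination or Cramer's rule, determinant = 1260) gives (-1, 6, -3).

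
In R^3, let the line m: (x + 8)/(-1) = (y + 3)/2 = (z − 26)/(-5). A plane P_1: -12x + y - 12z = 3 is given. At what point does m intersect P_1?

m has direction (-1, 2, -5) through (-8, -3, 26).
Substitute r = (-8, -3, 26) + t(-1, 2, -5) into the plane: -219 + 74t = 3, so t = 3.
Intersection: (-8, -3, 26) + 3·(-1, 2, -5) = (-11, 3, 11).

(-11, 3, 11)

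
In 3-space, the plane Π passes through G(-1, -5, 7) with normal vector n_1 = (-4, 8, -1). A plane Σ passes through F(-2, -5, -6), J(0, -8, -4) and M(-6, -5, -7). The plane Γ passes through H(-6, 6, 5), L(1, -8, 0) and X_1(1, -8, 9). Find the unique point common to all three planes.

(0, -6, -5)

Π: n_1·r = n_1·G gives -4x + 8y - z = -43.
FJ = (2, -3, 2), FM = (-4, 0, -1); a normal to Σ is FJ × FM = (3, -6, -12).
Using F: Σ has equation 3x - 6y - 12z = 96.
HL = (7, -14, -5), HX_1 = (7, -14, 4); a normal to Γ is HL × HX_1 = (-126, -63, 0).
Using H: Γ has equation -126x - 63y = 378.
Solving the 3×3 linear system -4x + 8y - z = -43, 3x - 6y - 12z = 96, -126x - 63y = 378 (e.g. by elimination or Cramer's rule, determinant = 16065) gives (0, -6, -5).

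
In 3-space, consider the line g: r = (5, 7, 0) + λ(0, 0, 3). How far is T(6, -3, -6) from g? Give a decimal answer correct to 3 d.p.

Taking (5, 7, 0) on g with direction v = (0, 0, 3): w = T − (5, 7, 0) = (1, -10, -6), and w × v = (-30, -3, 0).
Distance = |w × v| / |v| = √909 / √9 ≈ 10.050.

10.050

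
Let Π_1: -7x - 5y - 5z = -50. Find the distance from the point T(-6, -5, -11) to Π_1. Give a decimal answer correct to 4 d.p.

n·T − d = (-7)·(-6) + (-5)·(-5) + (-5)·(-11) − (-50) = 172; |n| = √99.
Distance = |172| / √99 = 172/√99 ≈ 17.2867.

17.2867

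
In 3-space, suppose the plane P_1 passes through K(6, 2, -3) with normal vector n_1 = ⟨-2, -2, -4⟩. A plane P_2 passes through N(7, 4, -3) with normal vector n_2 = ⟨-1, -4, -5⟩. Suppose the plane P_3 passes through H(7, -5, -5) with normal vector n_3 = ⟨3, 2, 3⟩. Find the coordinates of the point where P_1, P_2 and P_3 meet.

P_1: n_1·r = n_1·K gives -2x - 2y - 4z = -4.
P_2: n_2·r = n_2·N gives -x - 4y - 5z = -8.
P_3: n_3·r = n_3·H gives 3x + 2y + 3z = -4.
Solving the 3×3 linear system -2x - 2y - 4z = -4, -x - 4y - 5z = -8, 3x + 2y + 3z = -4 (e.g. by elimination or Cramer's rule, determinant = -12) gives (-4, -2, 4).

(-4, -2, 4)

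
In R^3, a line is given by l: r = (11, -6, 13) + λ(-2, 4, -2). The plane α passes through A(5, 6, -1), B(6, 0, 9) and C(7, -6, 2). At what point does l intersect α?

AB = (1, -6, 10), AC = (2, -12, 3); a normal to α is AB × AC = (102, 17, 0).
Using A: α has equation 102x + 17y = 612.
Substitute r = (11, -6, 13) + t(-2, 4, -2) into the plane: 1020 + (-136)t = 612, so t = 3.
Intersection: (11, -6, 13) + 3·(-2, 4, -2) = (5, 6, 7).

(5, 6, 7)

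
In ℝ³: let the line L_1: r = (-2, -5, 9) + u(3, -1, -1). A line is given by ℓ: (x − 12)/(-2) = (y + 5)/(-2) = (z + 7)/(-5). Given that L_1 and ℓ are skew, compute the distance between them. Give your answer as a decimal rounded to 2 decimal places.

ℓ has direction (-2, -2, -5) through (12, -5, -7).
Common perpendicular direction n = (3, -1, -1) × (-2, -2, -5) = (3, 17, -8).
With w = (12, -5, -7) − (-2, -5, 9) = (14, 0, -16), w · n = 170.
Distance = |w · n| / |n| = |170| / √362 ≈ 8.94.

8.94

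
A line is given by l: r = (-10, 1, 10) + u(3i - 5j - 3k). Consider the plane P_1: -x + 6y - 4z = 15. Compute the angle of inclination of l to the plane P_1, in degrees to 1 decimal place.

26.1

sin θ = |n·v| / (|n||v|) = |-21| / (√53 · √43) = 0.43989.
θ ≈ 26.1°.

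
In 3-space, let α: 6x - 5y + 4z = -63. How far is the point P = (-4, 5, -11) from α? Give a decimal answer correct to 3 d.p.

3.419

n·P − d = (6)·(-4) + (-5)·(5) + (4)·(-11) − (-63) = -30; |n| = √77.
Distance = |-30| / √77 = 30/√77 ≈ 3.419.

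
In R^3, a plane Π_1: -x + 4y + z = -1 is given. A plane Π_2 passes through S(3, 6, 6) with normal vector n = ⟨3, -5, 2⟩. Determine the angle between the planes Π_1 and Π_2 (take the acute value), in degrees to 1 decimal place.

Π_2: n·r = n·S gives 3x - 5y + 2z = -9.
cos θ = |n₁·n₂| / (|n₁||n₂|) = |-21| / (√18 · √38).
θ = arccos(0.80296) ≈ 36.6°.

36.6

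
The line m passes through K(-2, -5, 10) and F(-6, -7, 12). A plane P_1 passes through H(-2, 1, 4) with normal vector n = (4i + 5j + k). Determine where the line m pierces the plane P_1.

A direction vector for m is F − K = (-4, -2, 2).
P_1: n·r = n·H gives 4x + 5y + z = 1.
Substitute r = (-2, -5, 10) + t(-4, -2, 2) into the plane: -23 + (-24)t = 1, so t = -1.
Intersection: (-2, -5, 10) + (-1)·(-4, -2, 2) = (2, -3, 8).

(2, -3, 8)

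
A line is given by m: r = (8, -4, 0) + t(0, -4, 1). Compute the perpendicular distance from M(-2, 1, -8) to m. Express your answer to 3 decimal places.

Taking (8, -4, 0) on m with direction v = (0, -4, 1): w = M − (8, -4, 0) = (-10, 5, -8), and w × v = (-27, 10, 40).
Distance = |w × v| / |v| = √2429 / √17 ≈ 11.953.

11.953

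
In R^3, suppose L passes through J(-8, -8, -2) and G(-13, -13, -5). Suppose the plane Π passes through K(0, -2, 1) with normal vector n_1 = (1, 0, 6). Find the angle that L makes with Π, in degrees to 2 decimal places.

A direction vector for L is G − J = (-5, -5, -3).
Π: n_1·r = n_1·K gives x + 6z = 6.
sin θ = |n·v| / (|n||v|) = |-23| / (√37 · √59) = 0.49227.
θ ≈ 29.49°.

29.49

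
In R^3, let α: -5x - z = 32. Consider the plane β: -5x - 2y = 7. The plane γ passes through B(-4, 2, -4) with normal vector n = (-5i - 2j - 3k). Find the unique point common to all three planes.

γ: n·r = n·B gives -5x - 2y - 3z = 28.
Solving the 3×3 linear system -5x - z = 32, -5x - 2y = 7, -5x - 2y - 3z = 28 (e.g. by elimination or Cramer's rule, determinant = -30) gives (-5, 9, -7).

(-5, 9, -7)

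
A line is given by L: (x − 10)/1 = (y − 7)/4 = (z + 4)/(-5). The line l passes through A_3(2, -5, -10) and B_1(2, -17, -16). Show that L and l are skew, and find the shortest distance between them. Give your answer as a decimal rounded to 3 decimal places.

7.900

L has direction (1, 4, -5) through (10, 7, -4).
A direction vector for l is B_1 − A_3 = (0, -12, -6).
Common perpendicular direction n = (1, 4, -5) × (0, -12, -6) = (-84, 6, -12).
With w = (2, -5, -10) − (10, 7, -4) = (-8, -12, -6), w · n = 672.
Since n ≠ 0 the lines are not parallel, and w · n = 672 ≠ 0 so they do not intersect; hence they are skew.
Distance = |w · n| / |n| = |672| / √7236 ≈ 7.900.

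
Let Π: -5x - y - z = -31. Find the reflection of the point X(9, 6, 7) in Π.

(-1, 4, 5)

λ = (n·X − d)/|n|² = (-58 − (-31))/27 = -1.
Reflection = X − 2λn = (9, 6, 7) − (-2)·(-5, -1, -1) = (-1, 4, 5).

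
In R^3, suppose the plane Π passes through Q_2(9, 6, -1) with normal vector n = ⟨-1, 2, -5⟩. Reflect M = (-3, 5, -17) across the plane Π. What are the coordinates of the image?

Π: n·r = n·Q_2 gives -x + 2y - 5z = 8.
λ = (n·M − d)/|n|² = (98 − 8)/30 = 3.
Reflection = M − 2λn = (-3, 5, -17) − 6·(-1, 2, -5) = (3, -7, 13).

(3, -7, 13)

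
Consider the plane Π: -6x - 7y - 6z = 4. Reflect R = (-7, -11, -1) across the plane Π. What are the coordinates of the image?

(5, 3, 11)

λ = (n·R − d)/|n|² = (125 − 4)/121 = 1.
Reflection = R − 2λn = (-7, -11, -1) − 2·(-6, -7, -6) = (5, 3, 11).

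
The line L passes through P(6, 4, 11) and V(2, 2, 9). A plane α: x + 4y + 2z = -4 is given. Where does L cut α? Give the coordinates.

A direction vector for L is V − P = (-4, -2, -2).
Substitute r = (6, 4, 11) + t(-4, -2, -2) into the plane: 44 + (-16)t = -4, so t = 3.
Intersection: (6, 4, 11) + 3·(-4, -2, -2) = (-6, -2, 5).

(-6, -2, 5)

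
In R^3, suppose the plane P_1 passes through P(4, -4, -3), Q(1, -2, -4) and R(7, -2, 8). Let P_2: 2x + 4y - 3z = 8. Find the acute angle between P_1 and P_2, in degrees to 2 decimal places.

19.75

PQ = (-3, 2, -1), PR = (3, 2, 11); a normal to P_1 is PQ × PR = (24, 30, -12).
Using P: P_1 has equation 24x + 30y - 12z = 12.
cos θ = |n₁·n₂| / (|n₁||n₂|) = |204| / (√1620 · √29).
θ = arccos(0.94118) ≈ 19.75°.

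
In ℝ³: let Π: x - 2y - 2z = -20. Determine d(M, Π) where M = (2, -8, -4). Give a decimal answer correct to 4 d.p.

15.3333

n·M − d = (1)·(2) + (-2)·(-8) + (-2)·(-4) − (-20) = 46; |n| = √9.
Distance = |46| / √9 = 46/√9 ≈ 15.3333.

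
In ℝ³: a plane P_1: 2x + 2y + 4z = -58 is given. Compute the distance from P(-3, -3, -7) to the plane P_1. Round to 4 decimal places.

n·P − d = (2)·(-3) + (2)·(-3) + (4)·(-7) − (-58) = 18; |n| = √24.
Distance = |18| / √24 = 18/√24 ≈ 3.6742.

3.6742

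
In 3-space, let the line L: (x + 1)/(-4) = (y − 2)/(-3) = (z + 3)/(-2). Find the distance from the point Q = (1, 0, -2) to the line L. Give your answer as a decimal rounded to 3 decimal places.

2.907

L has direction (-4, -3, -2) through (-1, 2, -3).
Taking (-1, 2, -3) on L with direction v = (-4, -3, -2): w = Q − (-1, 2, -3) = (2, -2, 1), and w × v = (7, 0, -14).
Distance = |w × v| / |v| = √245 / √29 ≈ 2.907.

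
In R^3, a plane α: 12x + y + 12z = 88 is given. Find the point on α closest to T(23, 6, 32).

Foot = T − λn with λ = (n·T − d)/|n|² = (666 − 88)/289 = 2.
Foot = (23, 6, 32) − 2·(12, 1, 12) = (-1, 4, 8).

(-1, 4, 8)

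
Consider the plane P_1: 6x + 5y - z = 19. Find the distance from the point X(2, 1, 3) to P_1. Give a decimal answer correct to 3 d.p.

0.635

n·X − d = (6)·(2) + (5)·(1) + (-1)·(3) − 19 = -5; |n| = √62.
Distance = |-5| / √62 = 5/√62 ≈ 0.635.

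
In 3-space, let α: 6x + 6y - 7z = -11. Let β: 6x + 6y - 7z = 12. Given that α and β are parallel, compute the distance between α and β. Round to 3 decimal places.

2.091

Same normal n = (6, 6, -7) with |n| = √121; distance = |-11 − 12| / |n| = 23/√121 ≈ 2.091.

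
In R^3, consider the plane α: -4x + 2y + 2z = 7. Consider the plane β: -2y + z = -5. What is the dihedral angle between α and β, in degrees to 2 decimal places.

79.48

cos θ = |n₁·n₂| / (|n₁||n₂|) = |-2| / (√24 · √5).
θ = arccos(0.18257) ≈ 79.48°.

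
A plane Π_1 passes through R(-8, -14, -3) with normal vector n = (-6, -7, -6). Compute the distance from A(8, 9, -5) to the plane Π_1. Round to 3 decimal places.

22.273

Π_1: n·r = n·R gives -6x - 7y - 6z = 164.
n·A − d = (-6)·(8) + (-7)·(9) + (-6)·(-5) − 164 = -245; |n| = √121.
Distance = |-245| / √121 = 245/√121 ≈ 22.273.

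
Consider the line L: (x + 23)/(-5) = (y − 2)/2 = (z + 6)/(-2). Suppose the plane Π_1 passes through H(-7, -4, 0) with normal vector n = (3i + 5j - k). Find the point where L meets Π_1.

L has direction (-5, 2, -2) through (-23, 2, -6).
Π_1: n·r = n·H gives 3x + 5y - z = -41.
Substitute r = (-23, 2, -6) + t(-5, 2, -2) into the plane: -53 + (-3)t = -41, so t = -4.
Intersection: (-23, 2, -6) + (-4)·(-5, 2, -2) = (-3, -6, 2).

(-3, -6, 2)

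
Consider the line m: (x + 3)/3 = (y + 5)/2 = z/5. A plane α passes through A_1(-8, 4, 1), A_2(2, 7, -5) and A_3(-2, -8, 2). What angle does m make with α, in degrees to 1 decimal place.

m has direction (3, 2, 5) through (-3, -5, 0).
A_1A_2 = (10, 3, -6), A_1A_3 = (6, -12, 1); a normal to α is A_1A_2 × A_1A_3 = (-69, -46, -138).
Using A_1: α has equation -69x - 46y - 138z = 230.
sin θ = |n·v| / (|n||v|) = |-989| / (√25921 · √38) = 0.99650.
θ ≈ 85.2°.

85.2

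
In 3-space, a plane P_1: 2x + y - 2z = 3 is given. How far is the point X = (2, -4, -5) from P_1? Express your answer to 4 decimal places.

n·X − d = (2)·(2) + (1)·(-4) + (-2)·(-5) − 3 = 7; |n| = √9.
Distance = |7| / √9 = 7/√9 ≈ 2.3333.

2.3333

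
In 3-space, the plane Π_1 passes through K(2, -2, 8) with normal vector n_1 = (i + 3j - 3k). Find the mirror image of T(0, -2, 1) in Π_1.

Π_1: n_1·r = n_1·K gives x + 3y - 3z = -28.
λ = (n·T − d)/|n|² = (-9 − (-28))/19 = 1.
Reflection = T − 2λn = (0, -2, 1) − 2·(1, 3, -3) = (-2, -8, 7).

(-2, -8, 7)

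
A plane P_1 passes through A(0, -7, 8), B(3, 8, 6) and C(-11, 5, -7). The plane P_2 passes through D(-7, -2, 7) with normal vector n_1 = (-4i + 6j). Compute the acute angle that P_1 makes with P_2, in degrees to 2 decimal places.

AB = (3, 15, -2), AC = (-11, 12, -15); a normal to P_1 is AB × AC = (-201, 67, 201).
Using A: P_1 has equation -201x + 67y + 201z = 1139.
P_2: n_1·r = n_1·D gives -4x + 6y = 16.
cos θ = |n₁·n₂| / (|n₁||n₂|) = |1206| / (√85291 · √52).
θ = arccos(0.57266) ≈ 55.06°.

55.06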